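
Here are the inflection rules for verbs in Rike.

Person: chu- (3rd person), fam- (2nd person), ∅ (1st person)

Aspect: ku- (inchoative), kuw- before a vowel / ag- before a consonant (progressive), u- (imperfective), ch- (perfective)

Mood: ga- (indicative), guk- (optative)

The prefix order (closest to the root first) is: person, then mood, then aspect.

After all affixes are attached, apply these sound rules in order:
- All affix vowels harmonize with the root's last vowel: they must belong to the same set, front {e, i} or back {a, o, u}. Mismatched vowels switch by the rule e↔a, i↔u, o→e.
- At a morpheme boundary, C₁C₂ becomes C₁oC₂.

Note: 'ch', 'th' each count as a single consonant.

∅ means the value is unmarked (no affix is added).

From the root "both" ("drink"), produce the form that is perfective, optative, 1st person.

chogukoboth

person = 1st person: zero marking, form stays both.
Attach mood optative guk- → gukboth.
Attach aspect perfective ch- → chgukboth.
Vowel harmony: no change.
Apply epenthesis: chgukboth → chogukoboth.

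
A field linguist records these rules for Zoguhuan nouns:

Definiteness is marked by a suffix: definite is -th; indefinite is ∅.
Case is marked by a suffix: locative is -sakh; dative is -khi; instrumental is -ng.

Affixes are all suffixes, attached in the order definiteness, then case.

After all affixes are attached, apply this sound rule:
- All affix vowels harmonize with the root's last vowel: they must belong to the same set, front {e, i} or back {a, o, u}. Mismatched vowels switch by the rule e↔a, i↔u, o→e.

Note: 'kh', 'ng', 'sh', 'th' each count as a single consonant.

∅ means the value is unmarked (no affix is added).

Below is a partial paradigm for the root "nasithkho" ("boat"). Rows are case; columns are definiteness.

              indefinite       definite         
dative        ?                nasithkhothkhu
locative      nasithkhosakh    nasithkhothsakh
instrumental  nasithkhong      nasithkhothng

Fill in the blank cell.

definiteness = indefinite: zero marking, form stays nasithkho.
Attach case dative -khi → nasithkhokhi.
Apply vowel harmony: nasithkhokhi → nasithkhokhu.

nasithkhokhu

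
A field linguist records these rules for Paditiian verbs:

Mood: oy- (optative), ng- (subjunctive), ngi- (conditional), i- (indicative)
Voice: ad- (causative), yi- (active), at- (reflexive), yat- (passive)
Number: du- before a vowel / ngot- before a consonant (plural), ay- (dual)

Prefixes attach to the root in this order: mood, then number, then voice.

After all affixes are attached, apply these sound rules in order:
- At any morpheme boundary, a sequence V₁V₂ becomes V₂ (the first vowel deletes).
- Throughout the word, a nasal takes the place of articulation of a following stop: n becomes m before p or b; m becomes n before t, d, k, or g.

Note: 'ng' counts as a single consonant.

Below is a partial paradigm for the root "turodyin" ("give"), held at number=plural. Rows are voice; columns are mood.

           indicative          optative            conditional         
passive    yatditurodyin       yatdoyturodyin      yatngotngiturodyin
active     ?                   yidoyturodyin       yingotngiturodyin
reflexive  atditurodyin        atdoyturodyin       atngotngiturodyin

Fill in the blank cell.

Attach mood indicative i- → iturodyin.
Attach number plural du- (before vowel 'i') → duiturodyin.
Attach voice active yi- → yiduiturodyin.
Apply vowel deletion: yiduiturodyin → yiditurodyin.
Nasal assimilation: no change.

yiditurodyin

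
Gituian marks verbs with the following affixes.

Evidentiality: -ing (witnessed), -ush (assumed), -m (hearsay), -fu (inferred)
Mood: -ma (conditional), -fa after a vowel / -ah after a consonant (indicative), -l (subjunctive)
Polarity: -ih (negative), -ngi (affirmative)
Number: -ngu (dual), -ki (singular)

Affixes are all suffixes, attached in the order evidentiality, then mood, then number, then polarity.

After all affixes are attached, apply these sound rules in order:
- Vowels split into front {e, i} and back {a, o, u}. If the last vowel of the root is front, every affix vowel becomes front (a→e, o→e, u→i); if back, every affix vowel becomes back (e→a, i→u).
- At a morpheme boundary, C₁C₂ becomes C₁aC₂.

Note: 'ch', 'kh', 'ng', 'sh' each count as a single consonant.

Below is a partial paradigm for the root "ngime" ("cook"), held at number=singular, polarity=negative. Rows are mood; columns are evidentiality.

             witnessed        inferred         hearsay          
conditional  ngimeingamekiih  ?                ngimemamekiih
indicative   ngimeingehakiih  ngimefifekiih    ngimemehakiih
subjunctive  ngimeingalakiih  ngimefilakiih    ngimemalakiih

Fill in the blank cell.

Attach evidentiality inferred -fu → ngimefu.
Attach mood conditional -ma → ngimefuma.
Attach number singular -ki → ngimefumaki.
Attach polarity negative -ih → ngimefumakiih.
Apply vowel harmony: ngimefumakiih → ngimefimekiih.
Epenthesis: no change.

ngimefimekiih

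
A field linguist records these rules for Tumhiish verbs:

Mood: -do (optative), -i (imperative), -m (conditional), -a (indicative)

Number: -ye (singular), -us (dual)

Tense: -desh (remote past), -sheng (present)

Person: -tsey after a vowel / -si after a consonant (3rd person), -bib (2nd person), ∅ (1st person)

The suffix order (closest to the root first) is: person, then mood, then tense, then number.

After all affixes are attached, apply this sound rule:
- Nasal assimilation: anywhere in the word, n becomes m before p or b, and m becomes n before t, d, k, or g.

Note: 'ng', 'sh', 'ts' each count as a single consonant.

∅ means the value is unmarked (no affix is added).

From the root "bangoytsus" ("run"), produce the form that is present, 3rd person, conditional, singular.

Attach person 3rd person -si (after consonant 's') → bangoytsussi.
Attach mood conditional -m → bangoytsussim.
Attach tense present -sheng → bangoytsussimsheng.
Attach number singular -ye → bangoytsussimshengye.
Nasal assimilation: no change.

bangoytsussimshengye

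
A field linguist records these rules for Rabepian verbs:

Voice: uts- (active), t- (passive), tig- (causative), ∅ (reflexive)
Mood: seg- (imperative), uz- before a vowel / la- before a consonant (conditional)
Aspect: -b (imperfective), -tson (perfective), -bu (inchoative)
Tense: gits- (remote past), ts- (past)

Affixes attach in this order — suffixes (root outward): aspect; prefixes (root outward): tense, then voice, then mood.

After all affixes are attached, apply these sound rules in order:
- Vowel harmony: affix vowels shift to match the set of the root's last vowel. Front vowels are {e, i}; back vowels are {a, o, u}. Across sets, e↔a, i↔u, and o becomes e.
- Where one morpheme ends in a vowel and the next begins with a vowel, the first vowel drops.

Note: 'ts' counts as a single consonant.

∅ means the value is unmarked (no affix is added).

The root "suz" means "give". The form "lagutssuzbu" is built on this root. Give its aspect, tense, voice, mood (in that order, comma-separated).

inchoative, remote past, reflexive, conditional

Segment: la-gits-suz-bu.
aspect: -bu → inchoative.
tense: gits- → remote past.
voice: ∅ → reflexive.
mood: uz/la- → conditional.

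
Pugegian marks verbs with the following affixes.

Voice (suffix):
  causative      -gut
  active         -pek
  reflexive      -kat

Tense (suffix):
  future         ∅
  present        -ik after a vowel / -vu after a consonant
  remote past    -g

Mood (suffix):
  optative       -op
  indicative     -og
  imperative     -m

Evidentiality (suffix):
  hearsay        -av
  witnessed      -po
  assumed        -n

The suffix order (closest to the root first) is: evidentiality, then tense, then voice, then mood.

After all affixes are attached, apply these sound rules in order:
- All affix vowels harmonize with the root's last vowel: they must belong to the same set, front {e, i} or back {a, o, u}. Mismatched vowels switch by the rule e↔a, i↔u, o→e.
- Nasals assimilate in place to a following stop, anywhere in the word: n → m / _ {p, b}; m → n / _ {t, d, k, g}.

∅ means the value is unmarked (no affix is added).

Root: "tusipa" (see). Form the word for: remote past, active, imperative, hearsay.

tusipaavgpakm

Attach evidentiality hearsay -av → tusipaav.
Attach tense remote past -g → tusipaavg.
Attach voice active -pek → tusipaavgpek.
Attach mood imperative -m → tusipaavgpekm.
Apply vowel harmony: tusipaavgpekm → tusipaavgpakm.
Nasal assimilation: no change.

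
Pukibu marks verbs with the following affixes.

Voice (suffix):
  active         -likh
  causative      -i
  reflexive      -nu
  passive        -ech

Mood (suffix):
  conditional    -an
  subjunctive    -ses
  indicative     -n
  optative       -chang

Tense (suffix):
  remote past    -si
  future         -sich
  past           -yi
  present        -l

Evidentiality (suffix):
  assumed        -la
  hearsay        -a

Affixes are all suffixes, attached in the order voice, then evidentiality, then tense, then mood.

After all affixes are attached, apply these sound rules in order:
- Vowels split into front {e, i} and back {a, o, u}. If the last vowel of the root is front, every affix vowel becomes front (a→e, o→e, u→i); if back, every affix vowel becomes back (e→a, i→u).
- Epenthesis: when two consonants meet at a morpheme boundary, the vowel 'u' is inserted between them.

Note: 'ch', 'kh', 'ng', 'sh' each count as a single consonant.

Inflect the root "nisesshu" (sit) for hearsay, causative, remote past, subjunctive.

Attach voice causative -i → nisesshui.
Attach evidentiality hearsay -a → nisesshuia.
Attach tense remote past -si → nisesshuiasi.
Attach mood subjunctive -ses → nisesshuiasises.
Apply vowel harmony: nisesshuiasises → nisesshuuasusas.
Epenthesis: no change.

nisesshuuasusas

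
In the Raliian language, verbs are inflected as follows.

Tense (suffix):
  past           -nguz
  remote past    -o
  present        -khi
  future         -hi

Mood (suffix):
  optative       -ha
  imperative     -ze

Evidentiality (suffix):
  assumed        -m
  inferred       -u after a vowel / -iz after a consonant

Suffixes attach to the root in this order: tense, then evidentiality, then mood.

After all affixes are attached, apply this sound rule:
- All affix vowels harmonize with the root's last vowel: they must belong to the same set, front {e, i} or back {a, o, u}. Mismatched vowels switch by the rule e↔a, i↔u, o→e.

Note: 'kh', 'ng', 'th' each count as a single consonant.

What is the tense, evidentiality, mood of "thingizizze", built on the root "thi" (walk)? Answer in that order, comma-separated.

Segment: thi-nguz-iz-ze.
tense: -nguz → past.
evidentiality: -u/iz → inferred.
mood: -ze → imperative.

past, inferred, imperative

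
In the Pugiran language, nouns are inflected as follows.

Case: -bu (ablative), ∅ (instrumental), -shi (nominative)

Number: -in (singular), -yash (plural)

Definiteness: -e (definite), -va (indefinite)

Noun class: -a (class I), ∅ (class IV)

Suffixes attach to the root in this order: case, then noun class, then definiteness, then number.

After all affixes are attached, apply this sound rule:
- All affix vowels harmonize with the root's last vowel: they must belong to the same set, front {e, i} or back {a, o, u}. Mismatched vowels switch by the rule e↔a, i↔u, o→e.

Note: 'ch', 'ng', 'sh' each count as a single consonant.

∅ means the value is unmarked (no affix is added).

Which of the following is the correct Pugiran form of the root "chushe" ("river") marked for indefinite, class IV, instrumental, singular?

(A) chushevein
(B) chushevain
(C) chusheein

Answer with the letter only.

case = instrumental: zero marking, form stays chushe.
noun class = class IV: zero marking, form stays chushe.
Attach definiteness indefinite -va → chusheva.
Attach number singular -in → chushevain.
Apply vowel harmony: chushevain → chushevein.
So the correct form is chushevein, option (A).
(B) chushevain is wrong: it fails to apply the sound rule(s).
(C) chusheein is wrong: it uses definite instead of indefinite for definiteness.

A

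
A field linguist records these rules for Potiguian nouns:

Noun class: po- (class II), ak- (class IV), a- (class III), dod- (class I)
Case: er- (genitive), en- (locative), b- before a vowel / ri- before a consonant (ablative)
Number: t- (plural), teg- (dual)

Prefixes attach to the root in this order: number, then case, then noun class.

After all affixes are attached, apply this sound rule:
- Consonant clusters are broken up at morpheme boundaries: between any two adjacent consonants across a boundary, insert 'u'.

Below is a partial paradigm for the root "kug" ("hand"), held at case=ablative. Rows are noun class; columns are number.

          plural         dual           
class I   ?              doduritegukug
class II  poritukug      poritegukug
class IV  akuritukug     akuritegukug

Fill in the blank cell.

Attach number plural t- → tkug.
Attach case ablative ri- (before consonant 't') → ritkug.
Attach noun class class I dod- → dodritkug.
Apply epenthesis: dodritkug → doduritukug.

doduritukug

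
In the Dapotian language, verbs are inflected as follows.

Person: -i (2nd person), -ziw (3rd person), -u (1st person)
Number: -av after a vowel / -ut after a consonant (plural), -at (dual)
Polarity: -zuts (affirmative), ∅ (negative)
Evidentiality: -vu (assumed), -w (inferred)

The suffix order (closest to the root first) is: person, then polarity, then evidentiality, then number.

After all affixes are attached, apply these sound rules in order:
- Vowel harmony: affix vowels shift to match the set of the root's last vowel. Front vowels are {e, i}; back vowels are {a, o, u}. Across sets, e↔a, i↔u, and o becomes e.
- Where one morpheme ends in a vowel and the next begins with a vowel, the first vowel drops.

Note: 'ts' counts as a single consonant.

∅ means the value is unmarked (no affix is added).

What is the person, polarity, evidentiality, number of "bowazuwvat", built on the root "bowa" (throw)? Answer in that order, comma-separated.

3rd person, negative, assumed, dual

Segment: bowa-ziw-vu-at.
person: -ziw → 3rd person.
polarity: ∅ → negative.
evidentiality: -vu → assumed.
number: -at → dual.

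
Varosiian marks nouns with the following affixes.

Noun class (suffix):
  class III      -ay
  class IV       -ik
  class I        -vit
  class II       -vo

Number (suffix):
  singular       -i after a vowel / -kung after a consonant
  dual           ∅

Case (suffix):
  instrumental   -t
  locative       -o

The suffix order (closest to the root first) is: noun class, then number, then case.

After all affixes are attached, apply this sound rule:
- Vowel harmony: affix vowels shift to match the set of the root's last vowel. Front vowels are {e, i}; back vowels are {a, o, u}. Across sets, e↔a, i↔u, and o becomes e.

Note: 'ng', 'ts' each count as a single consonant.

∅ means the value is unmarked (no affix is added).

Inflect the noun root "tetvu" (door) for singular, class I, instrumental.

Attach noun class class I -vit → tetvuvit.
Attach number singular -kung (after consonant 't') → tetvuvitkung.
Attach case instrumental -t → tetvuvitkungt.
Apply vowel harmony: tetvuvitkungt → tetvuvutkungt.

tetvuvutkungt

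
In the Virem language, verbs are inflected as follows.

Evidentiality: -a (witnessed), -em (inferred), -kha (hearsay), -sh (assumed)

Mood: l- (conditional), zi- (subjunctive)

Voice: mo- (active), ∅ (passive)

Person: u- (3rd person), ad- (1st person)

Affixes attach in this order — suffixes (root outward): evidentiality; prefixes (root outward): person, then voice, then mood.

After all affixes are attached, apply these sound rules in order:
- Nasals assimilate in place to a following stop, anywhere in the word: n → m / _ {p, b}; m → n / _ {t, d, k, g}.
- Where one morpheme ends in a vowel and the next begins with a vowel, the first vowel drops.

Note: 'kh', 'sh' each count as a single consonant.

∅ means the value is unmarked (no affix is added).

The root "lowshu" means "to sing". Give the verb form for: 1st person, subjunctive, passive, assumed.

zadlowshush

Attach evidentiality assumed -sh → lowshush.
Attach person 1st person ad- → adlowshush.
voice = passive: zero marking, form stays adlowshush.
Attach mood subjunctive zi- → ziadlowshush.
Nasal assimilation: no change.
Apply vowel deletion: ziadlowshush → zadlowshush.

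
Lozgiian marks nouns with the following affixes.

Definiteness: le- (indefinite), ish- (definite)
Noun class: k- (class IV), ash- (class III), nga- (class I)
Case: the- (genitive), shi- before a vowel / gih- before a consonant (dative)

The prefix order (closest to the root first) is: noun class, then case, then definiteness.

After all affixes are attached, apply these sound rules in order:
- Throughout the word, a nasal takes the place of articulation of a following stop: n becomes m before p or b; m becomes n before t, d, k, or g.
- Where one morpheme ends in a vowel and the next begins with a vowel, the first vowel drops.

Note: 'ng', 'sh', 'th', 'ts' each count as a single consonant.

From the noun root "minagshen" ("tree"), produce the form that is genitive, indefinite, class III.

lethashminagshen

Attach noun class class III ash- → ashminagshen.
Attach case genitive the- → theashminagshen.
Attach definiteness indefinite le- → letheashminagshen.
Nasal assimilation: no change.
Apply vowel deletion: letheashminagshen → lethashminagshen.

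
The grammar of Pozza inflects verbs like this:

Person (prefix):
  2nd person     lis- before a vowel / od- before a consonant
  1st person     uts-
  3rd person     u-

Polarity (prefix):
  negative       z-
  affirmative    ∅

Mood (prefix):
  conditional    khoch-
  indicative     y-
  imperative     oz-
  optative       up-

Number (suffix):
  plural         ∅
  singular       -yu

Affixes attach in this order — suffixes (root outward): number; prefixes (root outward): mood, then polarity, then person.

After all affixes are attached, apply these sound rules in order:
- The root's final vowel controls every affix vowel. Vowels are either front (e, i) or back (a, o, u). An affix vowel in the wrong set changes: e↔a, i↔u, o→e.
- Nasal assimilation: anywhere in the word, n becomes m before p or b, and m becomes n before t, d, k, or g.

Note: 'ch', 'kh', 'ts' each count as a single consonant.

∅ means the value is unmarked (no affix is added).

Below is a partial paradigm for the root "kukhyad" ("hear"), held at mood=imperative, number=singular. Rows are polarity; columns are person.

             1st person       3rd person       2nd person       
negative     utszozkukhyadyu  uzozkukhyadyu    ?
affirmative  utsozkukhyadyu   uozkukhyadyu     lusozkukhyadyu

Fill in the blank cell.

Attach mood imperative oz- → ozkukhyad.
Attach polarity negative z- → zozkukhyad.
Attach person 2nd person od- (before consonant 'z') → odzozkukhyad.
Attach number singular -yu → odzozkukhyadyu.
Vowel harmony: no change.
Nasal assimilation: no change.

odzozkukhyadyu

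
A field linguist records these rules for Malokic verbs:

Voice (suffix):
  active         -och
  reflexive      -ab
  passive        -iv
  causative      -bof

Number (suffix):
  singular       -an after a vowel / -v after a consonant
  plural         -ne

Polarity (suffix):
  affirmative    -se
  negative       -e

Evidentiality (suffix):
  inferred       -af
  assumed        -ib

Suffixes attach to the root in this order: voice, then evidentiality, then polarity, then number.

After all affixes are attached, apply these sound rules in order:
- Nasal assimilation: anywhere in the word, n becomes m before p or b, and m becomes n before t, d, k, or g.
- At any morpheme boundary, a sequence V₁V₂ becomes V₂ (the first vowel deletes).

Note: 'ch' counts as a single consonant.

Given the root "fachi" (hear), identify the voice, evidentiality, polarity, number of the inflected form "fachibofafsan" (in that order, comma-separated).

Segment: fachi-bof-af-se-an.
voice: -bof → causative.
evidentiality: -af → inferred.
polarity: -se → affirmative.
number: -an/v → singular.

causative, inferred, affirmative, singular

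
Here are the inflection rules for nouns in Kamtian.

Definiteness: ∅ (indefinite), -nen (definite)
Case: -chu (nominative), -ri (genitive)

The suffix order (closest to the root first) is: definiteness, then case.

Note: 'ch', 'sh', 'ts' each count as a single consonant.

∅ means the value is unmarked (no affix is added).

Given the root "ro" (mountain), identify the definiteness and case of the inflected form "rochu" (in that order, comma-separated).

Segment: ro-chu.
definiteness: ∅ → indefinite.
case: -chu → nominative.

indefinite, nominative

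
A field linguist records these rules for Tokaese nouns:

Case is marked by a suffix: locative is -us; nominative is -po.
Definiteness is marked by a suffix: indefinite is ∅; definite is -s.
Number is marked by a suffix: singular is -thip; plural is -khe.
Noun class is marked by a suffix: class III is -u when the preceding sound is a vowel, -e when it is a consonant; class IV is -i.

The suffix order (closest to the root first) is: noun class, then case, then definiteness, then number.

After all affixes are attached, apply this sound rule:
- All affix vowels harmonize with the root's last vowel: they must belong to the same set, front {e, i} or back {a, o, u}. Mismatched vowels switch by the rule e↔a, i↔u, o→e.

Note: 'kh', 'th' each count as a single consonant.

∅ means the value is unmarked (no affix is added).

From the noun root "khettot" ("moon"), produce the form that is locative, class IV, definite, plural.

khettotuusskha

Attach noun class class IV -i → khettoti.
Attach case locative -us → khettotius.
Attach definiteness definite -s → khettotiuss.
Attach number plural -khe → khettotiusskhe.
Apply vowel harmony: khettotiusskhe → khettotuusskha.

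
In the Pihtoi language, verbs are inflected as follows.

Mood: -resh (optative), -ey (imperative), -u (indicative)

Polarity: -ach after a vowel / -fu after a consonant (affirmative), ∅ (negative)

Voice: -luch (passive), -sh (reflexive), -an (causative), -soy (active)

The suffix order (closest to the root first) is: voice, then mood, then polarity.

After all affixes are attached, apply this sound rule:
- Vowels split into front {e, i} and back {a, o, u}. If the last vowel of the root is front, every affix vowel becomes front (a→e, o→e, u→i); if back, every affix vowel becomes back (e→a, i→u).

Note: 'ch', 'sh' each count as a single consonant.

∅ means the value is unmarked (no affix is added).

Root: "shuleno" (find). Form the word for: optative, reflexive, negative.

Attach voice reflexive -sh → shulenosh.
Attach mood optative -resh → shulenoshresh.
polarity = negative: zero marking, form stays shulenoshresh.
Apply vowel harmony: shulenoshresh → shulenoshrash.

shulenoshrash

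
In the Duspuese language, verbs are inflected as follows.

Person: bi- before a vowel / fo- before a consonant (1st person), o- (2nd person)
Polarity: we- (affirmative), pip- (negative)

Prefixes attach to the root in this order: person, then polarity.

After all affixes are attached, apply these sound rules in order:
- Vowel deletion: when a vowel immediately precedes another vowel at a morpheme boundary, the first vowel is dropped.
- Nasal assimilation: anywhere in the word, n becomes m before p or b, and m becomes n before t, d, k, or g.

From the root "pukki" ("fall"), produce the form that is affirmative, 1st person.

Attach person 1st person fo- (before consonant 'p') → fopukki.
Attach polarity affirmative we- → wefopukki.
Vowel deletion: no change.
Nasal assimilation: no change.

wefopukki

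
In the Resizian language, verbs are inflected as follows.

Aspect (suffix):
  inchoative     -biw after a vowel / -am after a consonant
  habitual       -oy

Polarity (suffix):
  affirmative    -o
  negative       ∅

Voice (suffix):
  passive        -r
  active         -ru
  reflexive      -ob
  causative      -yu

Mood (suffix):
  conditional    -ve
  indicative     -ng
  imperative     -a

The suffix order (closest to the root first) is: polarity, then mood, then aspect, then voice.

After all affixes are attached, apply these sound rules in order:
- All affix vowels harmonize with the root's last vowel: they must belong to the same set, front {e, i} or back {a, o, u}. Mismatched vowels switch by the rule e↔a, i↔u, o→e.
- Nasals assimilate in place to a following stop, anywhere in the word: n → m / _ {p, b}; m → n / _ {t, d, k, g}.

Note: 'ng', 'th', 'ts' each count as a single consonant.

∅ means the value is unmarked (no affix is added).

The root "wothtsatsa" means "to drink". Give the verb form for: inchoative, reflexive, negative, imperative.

wothtsatsaabuwob

polarity = negative: zero marking, form stays wothtsatsa.
Attach mood imperative -a → wothtsatsaa.
Attach aspect inchoative -biw (after vowel 'a') → wothtsatsaabiw.
Attach voice reflexive -ob → wothtsatsaabiwob.
Apply vowel harmony: wothtsatsaabiwob → wothtsatsaabuwob.
Nasal assimilation: no change.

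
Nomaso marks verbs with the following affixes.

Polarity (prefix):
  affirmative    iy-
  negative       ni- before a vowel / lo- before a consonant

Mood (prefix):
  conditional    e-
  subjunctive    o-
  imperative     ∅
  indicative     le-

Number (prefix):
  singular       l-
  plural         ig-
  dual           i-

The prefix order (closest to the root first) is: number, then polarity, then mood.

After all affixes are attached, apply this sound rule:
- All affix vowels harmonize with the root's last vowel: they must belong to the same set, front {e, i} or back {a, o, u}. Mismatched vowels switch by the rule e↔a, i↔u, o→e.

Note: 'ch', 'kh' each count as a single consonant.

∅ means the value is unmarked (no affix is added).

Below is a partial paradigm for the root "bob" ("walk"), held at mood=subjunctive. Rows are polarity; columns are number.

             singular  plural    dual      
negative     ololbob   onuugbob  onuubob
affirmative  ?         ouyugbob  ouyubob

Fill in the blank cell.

ouylbob

Attach number singular l- → lbob.
Attach polarity affirmative iy- → iylbob.
Attach mood subjunctive o- → oiylbob.
Apply vowel harmony: oiylbob → ouylbob.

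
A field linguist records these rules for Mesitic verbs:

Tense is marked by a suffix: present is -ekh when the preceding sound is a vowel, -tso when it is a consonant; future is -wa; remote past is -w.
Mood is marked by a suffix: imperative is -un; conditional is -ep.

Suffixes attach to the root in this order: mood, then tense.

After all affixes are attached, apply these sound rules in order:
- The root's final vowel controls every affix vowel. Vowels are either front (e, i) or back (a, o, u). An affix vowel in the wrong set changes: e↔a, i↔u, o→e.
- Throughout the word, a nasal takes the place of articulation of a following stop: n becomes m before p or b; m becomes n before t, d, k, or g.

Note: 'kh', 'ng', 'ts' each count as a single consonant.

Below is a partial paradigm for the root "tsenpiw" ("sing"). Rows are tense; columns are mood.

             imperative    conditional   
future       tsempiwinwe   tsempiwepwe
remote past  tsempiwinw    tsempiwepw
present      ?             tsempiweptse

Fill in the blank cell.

Attach mood imperative -un → tsenpiwun.
Attach tense present -tso (after consonant 'n') → tsenpiwuntso.
Apply vowel harmony: tsenpiwuntso → tsenpiwintse.
Apply nasal assimilation: tsenpiwintse → tsempiwintse.

tsempiwintse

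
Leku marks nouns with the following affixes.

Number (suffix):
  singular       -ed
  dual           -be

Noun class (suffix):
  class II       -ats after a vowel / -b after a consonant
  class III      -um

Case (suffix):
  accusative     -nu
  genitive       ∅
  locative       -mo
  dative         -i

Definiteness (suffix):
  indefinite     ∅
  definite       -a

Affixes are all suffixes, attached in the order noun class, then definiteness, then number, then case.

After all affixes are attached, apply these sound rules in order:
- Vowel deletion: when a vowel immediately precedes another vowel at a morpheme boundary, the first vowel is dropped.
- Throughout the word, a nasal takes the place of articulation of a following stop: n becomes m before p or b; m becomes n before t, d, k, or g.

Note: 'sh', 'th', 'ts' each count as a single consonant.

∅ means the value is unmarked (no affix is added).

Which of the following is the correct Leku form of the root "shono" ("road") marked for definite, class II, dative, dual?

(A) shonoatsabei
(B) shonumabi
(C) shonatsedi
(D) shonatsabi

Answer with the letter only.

D

Attach noun class class II -ats (after vowel 'o') → shonoats.
Attach definiteness definite -a → shonoatsa.
Attach number dual -be → shonoatsabe.
Attach case dative -i → shonoatsabei.
Apply vowel deletion: shonoatsabei → shonatsabi.
Nasal assimilation: no change.
So the correct form is shonatsabi, option (D).
(A) shonoatsabei is wrong: it fails to apply the sound rule(s).
(B) shonumabi is wrong: it uses class III instead of class II for noun class.
(C) shonatsedi is wrong: it uses singular instead of dual for number.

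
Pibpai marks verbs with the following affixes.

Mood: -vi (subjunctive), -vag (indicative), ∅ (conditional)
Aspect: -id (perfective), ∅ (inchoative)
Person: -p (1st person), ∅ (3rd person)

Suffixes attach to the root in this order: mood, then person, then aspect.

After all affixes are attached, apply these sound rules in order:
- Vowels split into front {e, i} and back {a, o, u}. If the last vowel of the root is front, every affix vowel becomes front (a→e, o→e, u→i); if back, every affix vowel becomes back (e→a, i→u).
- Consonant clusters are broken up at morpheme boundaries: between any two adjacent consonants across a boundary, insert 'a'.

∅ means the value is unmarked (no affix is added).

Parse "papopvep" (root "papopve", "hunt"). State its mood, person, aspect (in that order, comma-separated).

Segment: papopve-p.
mood: ∅ → conditional.
person: -p → 1st person.
aspect: ∅ → inchoative.

conditional, 1st person, inchoative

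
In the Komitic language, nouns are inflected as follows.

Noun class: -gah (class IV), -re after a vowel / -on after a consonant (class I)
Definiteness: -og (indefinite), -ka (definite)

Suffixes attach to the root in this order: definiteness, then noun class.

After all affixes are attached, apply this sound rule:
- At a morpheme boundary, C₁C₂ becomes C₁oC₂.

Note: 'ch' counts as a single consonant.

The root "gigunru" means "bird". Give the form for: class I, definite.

Attach definiteness definite -ka → gigunruka.
Attach noun class class I -re (after vowel 'a') → gigunrukare.
Epenthesis: no change.

gigunrukare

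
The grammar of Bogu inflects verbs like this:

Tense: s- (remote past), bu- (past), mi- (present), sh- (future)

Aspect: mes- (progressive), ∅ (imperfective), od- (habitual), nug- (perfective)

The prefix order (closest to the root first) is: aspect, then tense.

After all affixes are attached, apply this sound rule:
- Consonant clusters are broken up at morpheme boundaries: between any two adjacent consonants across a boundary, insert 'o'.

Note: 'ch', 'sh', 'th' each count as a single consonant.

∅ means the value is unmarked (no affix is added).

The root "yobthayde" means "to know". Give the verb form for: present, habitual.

Attach aspect habitual od- → odyobthayde.
Attach tense present mi- → miodyobthayde.
Apply epenthesis: miodyobthayde → miodoyobthayde.

miodoyobthayde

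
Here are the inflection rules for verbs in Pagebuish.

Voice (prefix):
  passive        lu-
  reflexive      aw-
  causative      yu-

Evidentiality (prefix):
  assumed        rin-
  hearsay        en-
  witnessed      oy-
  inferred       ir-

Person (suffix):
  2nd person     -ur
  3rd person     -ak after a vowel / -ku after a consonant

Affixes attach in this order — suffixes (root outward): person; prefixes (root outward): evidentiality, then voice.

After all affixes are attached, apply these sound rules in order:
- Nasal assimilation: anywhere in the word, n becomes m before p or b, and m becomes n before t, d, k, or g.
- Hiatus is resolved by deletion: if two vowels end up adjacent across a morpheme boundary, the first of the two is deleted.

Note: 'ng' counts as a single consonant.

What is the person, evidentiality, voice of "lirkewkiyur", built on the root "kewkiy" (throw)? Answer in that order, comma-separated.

2nd person, inferred, passive

Segment: lu-ir-kewkiy-ur.
person: -ur → 2nd person.
evidentiality: ir- → inferred.
voice: lu- → passive.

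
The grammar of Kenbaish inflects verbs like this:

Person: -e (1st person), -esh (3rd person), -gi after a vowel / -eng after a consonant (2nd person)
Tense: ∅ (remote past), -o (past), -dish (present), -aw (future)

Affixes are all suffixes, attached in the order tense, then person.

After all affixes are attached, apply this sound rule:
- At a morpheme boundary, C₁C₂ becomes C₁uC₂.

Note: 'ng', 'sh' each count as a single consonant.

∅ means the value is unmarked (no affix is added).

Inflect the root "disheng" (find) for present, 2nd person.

dishengudisheng

Attach tense present -dish → dishengdish.
Attach person 2nd person -eng (after consonant 'sh') → dishengdisheng.
Apply epenthesis: dishengdisheng → dishengudisheng.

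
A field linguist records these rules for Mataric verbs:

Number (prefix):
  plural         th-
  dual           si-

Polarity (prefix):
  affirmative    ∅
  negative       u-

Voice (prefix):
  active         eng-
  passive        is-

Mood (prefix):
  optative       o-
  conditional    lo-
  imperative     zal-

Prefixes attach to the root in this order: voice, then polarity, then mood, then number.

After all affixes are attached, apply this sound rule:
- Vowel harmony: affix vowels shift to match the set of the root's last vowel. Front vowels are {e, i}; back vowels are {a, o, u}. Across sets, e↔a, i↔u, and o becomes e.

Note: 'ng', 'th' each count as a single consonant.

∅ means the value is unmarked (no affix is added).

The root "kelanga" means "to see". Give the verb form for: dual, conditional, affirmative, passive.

sulouskelanga

Attach voice passive is- → iskelanga.
polarity = affirmative: zero marking, form stays iskelanga.
Attach mood conditional lo- → loiskelanga.
Attach number dual si- → siloiskelanga.
Apply vowel harmony: siloiskelanga → sulouskelanga.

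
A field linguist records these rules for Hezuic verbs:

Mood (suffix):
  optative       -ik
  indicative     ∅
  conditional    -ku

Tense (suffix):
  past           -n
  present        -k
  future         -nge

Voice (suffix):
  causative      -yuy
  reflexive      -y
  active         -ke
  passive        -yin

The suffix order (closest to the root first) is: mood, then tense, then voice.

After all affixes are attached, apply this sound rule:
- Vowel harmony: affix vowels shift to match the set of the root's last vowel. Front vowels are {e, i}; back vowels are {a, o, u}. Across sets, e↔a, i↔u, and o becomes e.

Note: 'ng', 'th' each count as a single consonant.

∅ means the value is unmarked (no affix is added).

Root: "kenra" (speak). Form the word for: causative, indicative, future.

kenrangayuy

mood = indicative: zero marking, form stays kenra.
Attach tense future -nge → kenrange.
Attach voice causative -yuy → kenrangeyuy.
Apply vowel harmony: kenrangeyuy → kenrangayuy.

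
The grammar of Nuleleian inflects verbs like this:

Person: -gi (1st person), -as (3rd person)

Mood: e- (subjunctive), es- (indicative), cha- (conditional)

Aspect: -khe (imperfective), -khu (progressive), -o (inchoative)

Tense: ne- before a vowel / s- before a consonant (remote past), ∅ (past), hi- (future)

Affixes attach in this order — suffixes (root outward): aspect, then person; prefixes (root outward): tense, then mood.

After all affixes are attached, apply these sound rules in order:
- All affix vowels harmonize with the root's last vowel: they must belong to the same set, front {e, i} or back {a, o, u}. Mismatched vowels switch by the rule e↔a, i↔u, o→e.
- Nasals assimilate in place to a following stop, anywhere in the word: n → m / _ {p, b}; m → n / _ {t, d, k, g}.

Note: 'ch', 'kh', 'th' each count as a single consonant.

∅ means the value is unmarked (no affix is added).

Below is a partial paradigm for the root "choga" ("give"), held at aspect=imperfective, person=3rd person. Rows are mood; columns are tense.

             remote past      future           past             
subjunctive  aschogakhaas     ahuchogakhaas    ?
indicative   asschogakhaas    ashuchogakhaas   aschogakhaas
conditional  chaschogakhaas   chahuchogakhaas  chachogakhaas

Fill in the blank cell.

Attach aspect imperfective -khe → chogakhe.
tense = past: zero marking, form stays chogakhe.
Attach person 3rd person -as → chogakheas.
Attach mood subjunctive e- → echogakheas.
Apply vowel harmony: echogakheas → achogakhaas.
Nasal assimilation: no change.

achogakhaas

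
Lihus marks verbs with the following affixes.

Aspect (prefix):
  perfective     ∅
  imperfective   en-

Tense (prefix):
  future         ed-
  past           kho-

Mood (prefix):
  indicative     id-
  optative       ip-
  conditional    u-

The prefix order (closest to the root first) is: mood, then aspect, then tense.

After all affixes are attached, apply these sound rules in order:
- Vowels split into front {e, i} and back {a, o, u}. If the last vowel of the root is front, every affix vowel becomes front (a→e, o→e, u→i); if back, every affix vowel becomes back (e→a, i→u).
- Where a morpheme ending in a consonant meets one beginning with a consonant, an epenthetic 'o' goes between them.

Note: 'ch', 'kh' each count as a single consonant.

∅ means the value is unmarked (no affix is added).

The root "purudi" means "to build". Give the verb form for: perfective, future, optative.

Attach mood optative ip- → ippurudi.
aspect = perfective: zero marking, form stays ippurudi.
Attach tense future ed- → edippurudi.
Vowel harmony: no change.
Apply epenthesis: edippurudi → edipopurudi.

edipopurudi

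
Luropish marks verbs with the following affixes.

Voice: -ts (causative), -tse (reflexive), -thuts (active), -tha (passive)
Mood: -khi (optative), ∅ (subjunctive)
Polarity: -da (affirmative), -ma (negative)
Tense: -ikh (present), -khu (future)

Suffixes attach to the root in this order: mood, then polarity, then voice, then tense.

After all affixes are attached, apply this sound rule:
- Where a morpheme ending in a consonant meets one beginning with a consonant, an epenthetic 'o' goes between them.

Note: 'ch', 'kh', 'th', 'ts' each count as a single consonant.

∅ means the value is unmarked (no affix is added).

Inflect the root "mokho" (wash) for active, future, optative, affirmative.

mokhokhidathutsokhu

Attach mood optative -khi → mokhokhi.
Attach polarity affirmative -da → mokhokhida.
Attach voice active -thuts → mokhokhidathuts.
Attach tense future -khu → mokhokhidathutskhu.
Apply epenthesis: mokhokhidathutskhu → mokhokhidathutsokhu.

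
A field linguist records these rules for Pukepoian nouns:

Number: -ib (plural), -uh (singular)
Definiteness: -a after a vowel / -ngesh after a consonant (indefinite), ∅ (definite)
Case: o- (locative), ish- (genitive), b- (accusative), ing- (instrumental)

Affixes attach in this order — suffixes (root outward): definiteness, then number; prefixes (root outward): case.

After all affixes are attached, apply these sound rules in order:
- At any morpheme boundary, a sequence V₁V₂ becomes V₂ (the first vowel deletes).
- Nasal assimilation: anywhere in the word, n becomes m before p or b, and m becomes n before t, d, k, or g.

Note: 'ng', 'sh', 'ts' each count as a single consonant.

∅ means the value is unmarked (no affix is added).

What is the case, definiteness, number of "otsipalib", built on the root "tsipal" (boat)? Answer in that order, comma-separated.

locative, definite, plural

Segment: o-tsipal-ib.
case: o- → locative.
definiteness: ∅ → definite.
number: -ib → plural.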